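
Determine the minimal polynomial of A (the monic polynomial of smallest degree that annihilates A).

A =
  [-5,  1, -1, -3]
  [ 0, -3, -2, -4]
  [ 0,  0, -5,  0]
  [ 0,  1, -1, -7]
x^3 + 15*x^2 + 75*x + 125

The characteristic polynomial is χ_A(x) = (x + 5)^4, so the eigenvalues are known. The minimal polynomial is
  m_A(x) = Π_λ (x − λ)^{k_λ}
where k_λ is the size of the *largest* Jordan block for λ (equivalently, the smallest k with (A − λI)^k v = 0 for every generalised eigenvector v of λ).

  λ = -5: largest Jordan block has size 3, contributing (x + 5)^3

So m_A(x) = (x + 5)^3 = x^3 + 15*x^2 + 75*x + 125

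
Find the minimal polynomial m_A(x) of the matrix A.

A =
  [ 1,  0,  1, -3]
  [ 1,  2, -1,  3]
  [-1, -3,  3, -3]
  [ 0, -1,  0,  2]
x^3 - 6*x^2 + 12*x - 8

The characteristic polynomial is χ_A(x) = (x - 2)^4, so the eigenvalues are known. The minimal polynomial is
  m_A(x) = Π_λ (x − λ)^{k_λ}
where k_λ is the size of the *largest* Jordan block for λ (equivalently, the smallest k with (A − λI)^k v = 0 for every generalised eigenvector v of λ).

  λ = 2: largest Jordan block has size 3, contributing (x − 2)^3

So m_A(x) = (x - 2)^3 = x^3 - 6*x^2 + 12*x - 8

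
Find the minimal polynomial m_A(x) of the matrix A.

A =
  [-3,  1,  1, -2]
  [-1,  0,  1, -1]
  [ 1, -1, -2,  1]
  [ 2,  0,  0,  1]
x^3 + 3*x^2 + 3*x + 1

The characteristic polynomial is χ_A(x) = (x + 1)^4, so the eigenvalues are known. The minimal polynomial is
  m_A(x) = Π_λ (x − λ)^{k_λ}
where k_λ is the size of the *largest* Jordan block for λ (equivalently, the smallest k with (A − λI)^k v = 0 for every generalised eigenvector v of λ).

  λ = -1: largest Jordan block has size 3, contributing (x + 1)^3

So m_A(x) = (x + 1)^3 = x^3 + 3*x^2 + 3*x + 1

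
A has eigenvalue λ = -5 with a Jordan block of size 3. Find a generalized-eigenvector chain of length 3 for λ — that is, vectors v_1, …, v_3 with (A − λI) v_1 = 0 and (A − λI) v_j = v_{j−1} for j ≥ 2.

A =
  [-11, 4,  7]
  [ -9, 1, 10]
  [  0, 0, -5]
A Jordan chain for λ = -5 of length 3:
v_1 = (-2, -3, 0)ᵀ
v_2 = (7, 10, 0)ᵀ
v_3 = (0, 0, 1)ᵀ

Let N = A − (-5)·I. We want v_3 with N^3 v_3 = 0 but N^2 v_3 ≠ 0; then v_{j-1} := N · v_j for j = 3, …, 2.

Pick v_3 = (0, 0, 1)ᵀ.
Then v_2 = N · v_3 = (7, 10, 0)ᵀ.
Then v_1 = N · v_2 = (-2, -3, 0)ᵀ.

Sanity check: (A − (-5)·I) v_1 = (0, 0, 0)ᵀ = 0. ✓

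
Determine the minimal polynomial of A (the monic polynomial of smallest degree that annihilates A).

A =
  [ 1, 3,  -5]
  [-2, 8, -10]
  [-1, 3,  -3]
x^2 - 4*x + 4

The characteristic polynomial is χ_A(x) = (x - 2)^3, so the eigenvalues are known. The minimal polynomial is
  m_A(x) = Π_λ (x − λ)^{k_λ}
where k_λ is the size of the *largest* Jordan block for λ (equivalently, the smallest k with (A − λI)^k v = 0 for every generalised eigenvector v of λ).

  λ = 2: largest Jordan block has size 2, contributing (x − 2)^2

So m_A(x) = (x - 2)^2 = x^2 - 4*x + 4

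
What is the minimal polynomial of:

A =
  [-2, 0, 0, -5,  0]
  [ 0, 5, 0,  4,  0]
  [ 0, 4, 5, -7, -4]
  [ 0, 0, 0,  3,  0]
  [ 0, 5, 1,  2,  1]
x^5 - 12*x^4 + 44*x^3 - 18*x^2 - 189*x + 270

The characteristic polynomial is χ_A(x) = (x - 5)*(x - 3)^3*(x + 2), so the eigenvalues are known. The minimal polynomial is
  m_A(x) = Π_λ (x − λ)^{k_λ}
where k_λ is the size of the *largest* Jordan block for λ (equivalently, the smallest k with (A − λI)^k v = 0 for every generalised eigenvector v of λ).

  λ = -2: largest Jordan block has size 1, contributing (x + 2)
  λ = 3: largest Jordan block has size 3, contributing (x − 3)^3
  λ = 5: largest Jordan block has size 1, contributing (x − 5)

So m_A(x) = (x - 5)*(x - 3)^3*(x + 2) = x^5 - 12*x^4 + 44*x^3 - 18*x^2 - 189*x + 270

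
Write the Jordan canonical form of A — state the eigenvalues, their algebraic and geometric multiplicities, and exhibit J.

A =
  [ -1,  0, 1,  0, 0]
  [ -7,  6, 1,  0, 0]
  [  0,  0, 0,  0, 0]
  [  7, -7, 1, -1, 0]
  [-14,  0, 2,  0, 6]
J_1(-1) ⊕ J_1(-1) ⊕ J_1(0) ⊕ J_1(6) ⊕ J_1(6)

The characteristic polynomial is
  det(x·I − A) = x^5 - 10*x^4 + 13*x^3 + 60*x^2 + 36*x = x*(x - 6)^2*(x + 1)^2

Eigenvalues and multiplicities (the geometric multiplicity of λ is n − rank(A − λI), which equals the number of Jordan blocks for λ):
  λ = -1: algebraic multiplicity = 2, geometric multiplicity = 2
  λ = 0: algebraic multiplicity = 1, geometric multiplicity = 1
  λ = 6: algebraic multiplicity = 2, geometric multiplicity = 2

Determining the block sizes for each eigenvalue:
  λ = -1: gm = am = 2, so every block has size 1 → block sizes [1, 1]
  λ = 0: one block (gm = 1), so the single block has size am = 1 → block sizes [1]
  λ = 6: gm = am = 2, so every block has size 1 → block sizes [1, 1]

Assembling the blocks gives a Jordan form
J =
  [-1,  0, 0, 0, 0]
  [ 0, -1, 0, 0, 0]
  [ 0,  0, 0, 0, 0]
  [ 0,  0, 0, 6, 0]
  [ 0,  0, 0, 0, 6]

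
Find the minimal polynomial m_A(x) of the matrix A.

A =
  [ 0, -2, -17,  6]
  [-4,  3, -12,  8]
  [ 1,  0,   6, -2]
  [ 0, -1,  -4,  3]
x^2 - 6*x + 9

The characteristic polynomial is χ_A(x) = (x - 3)^4, so the eigenvalues are known. The minimal polynomial is
  m_A(x) = Π_λ (x − λ)^{k_λ}
where k_λ is the size of the *largest* Jordan block for λ (equivalently, the smallest k with (A − λI)^k v = 0 for every generalised eigenvector v of λ).

  λ = 3: largest Jordan block has size 2, contributing (x − 3)^2

So m_A(x) = (x - 3)^2 = x^2 - 6*x + 9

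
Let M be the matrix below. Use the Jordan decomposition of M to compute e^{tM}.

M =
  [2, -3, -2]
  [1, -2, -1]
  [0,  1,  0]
e^{tM} =
  [t^2/2 + 2*t + 1, -t^2 - 3*t, -t^2/2 - 2*t]
  [t, 1 - 2*t, -t]
  [t^2/2, -t^2 + t, 1 - t^2/2]

Strategy: write M = P · J · P⁻¹ where J is a Jordan canonical form, so e^{tM} = P · e^{tJ} · P⁻¹, and e^{tJ} can be computed block-by-block.

M has Jordan form
J =
  [0, 1, 0]
  [0, 0, 1]
  [0, 0, 0]
(up to reordering of blocks).

Per-block formulas:
  For a 3×3 Jordan block J_3(0): exp(t · J_3(0)) = e^(0t)·(I + t·N + (t^2/2)·N^2), where N is the 3×3 nilpotent shift.

After assembling e^{tJ} and conjugating by P, we get:

e^{tM} =
  [t^2/2 + 2*t + 1, -t^2 - 3*t, -t^2/2 - 2*t]
  [t, 1 - 2*t, -t]
  [t^2/2, -t^2 + t, 1 - t^2/2]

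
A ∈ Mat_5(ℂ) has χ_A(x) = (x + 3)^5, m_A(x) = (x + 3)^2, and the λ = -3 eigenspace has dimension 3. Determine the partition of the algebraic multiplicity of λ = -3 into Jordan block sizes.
Block sizes for λ = -3: [2, 2, 1]

Step 1 — from the characteristic polynomial, algebraic multiplicity of λ = -3 is 5. From dim ker(A − (-3)·I) = 3, there are exactly 3 Jordan blocks for λ = -3.
Step 2 — from the minimal polynomial, the factor (x + 3)^2 tells us the largest block for λ = -3 has size 2.
Step 3 — with total size 5, 3 blocks, and largest block 2, the block sizes (in nonincreasing order) are [2, 2, 1].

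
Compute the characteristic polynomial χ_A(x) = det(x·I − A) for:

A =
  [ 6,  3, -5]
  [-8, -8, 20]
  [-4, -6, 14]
x^3 - 12*x^2 + 48*x - 64

Expanding det(x·I − A) (e.g. by cofactor expansion or by noting that A is similar to its Jordan form J, which has the same characteristic polynomial as A) gives
  χ_A(x) = x^3 - 12*x^2 + 48*x - 64
which factors as (x - 4)^3. The eigenvalues (with algebraic multiplicities) are λ = 4 with multiplicity 3.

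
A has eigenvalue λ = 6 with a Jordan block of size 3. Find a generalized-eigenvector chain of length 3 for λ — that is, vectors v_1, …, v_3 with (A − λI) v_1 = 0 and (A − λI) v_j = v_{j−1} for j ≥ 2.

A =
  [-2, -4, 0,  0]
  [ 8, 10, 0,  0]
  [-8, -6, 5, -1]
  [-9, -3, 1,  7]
A Jordan chain for λ = 6 of length 3:
v_1 = (0, 0, -1, 1)ᵀ
v_2 = (0, 0, 4, -3)ᵀ
v_3 = (1, -2, 0, 0)ᵀ

Let N = A − (6)·I. We want v_3 with N^3 v_3 = 0 but N^2 v_3 ≠ 0; then v_{j-1} := N · v_j for j = 3, …, 2.

Pick v_3 = (1, -2, 0, 0)ᵀ.
Then v_2 = N · v_3 = (0, 0, 4, -3)ᵀ.
Then v_1 = N · v_2 = (0, 0, -1, 1)ᵀ.

Sanity check: (A − (6)·I) v_1 = (0, 0, 0, 0)ᵀ = 0. ✓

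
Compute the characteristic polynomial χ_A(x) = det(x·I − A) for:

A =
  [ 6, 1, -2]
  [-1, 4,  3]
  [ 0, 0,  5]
x^3 - 15*x^2 + 75*x - 125

Expanding det(x·I − A) (e.g. by cofactor expansion or by noting that A is similar to its Jordan form J, which has the same characteristic polynomial as A) gives
  χ_A(x) = x^3 - 15*x^2 + 75*x - 125
which factors as (x - 5)^3. The eigenvalues (with algebraic multiplicities) are λ = 5 with multiplicity 3.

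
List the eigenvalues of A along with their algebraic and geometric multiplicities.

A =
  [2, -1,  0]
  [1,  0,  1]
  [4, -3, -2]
λ = 0: alg = 3, geom = 1

Step 1 — factor the characteristic polynomial to read off the algebraic multiplicities:
  χ_A(x) = x^3

Step 2 — compute geometric multiplicities via the rank-nullity identity g(λ) = n − rank(A − λI):
  rank(A − (0)·I) = 2, so dim ker(A − (0)·I) = n − 2 = 1

Summary:
  λ = 0: algebraic multiplicity = 3, geometric multiplicity = 1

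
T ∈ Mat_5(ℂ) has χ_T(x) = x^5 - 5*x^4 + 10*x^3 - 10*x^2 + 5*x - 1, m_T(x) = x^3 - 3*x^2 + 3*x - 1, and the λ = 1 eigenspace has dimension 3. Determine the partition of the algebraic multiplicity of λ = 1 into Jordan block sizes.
Block sizes for λ = 1: [3, 1, 1]

Step 1 — from the characteristic polynomial, algebraic multiplicity of λ = 1 is 5. From dim ker(T − (1)·I) = 3, there are exactly 3 Jordan blocks for λ = 1.
Step 2 — from the minimal polynomial, the factor (x − 1)^3 tells us the largest block for λ = 1 has size 3.
Step 3 — with total size 5, 3 blocks, and largest block 3, the block sizes (in nonincreasing order) are [3, 1, 1].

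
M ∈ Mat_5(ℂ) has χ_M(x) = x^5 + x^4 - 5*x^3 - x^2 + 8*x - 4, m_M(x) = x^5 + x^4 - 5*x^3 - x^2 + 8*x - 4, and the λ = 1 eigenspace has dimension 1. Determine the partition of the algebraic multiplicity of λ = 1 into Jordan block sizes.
Block sizes for λ = 1: [3]

Step 1 — from the characteristic polynomial, algebraic multiplicity of λ = 1 is 3. From dim ker(M − (1)·I) = 1, there are exactly 1 Jordan blocks for λ = 1.
Step 2 — from the minimal polynomial, the factor (x − 1)^3 tells us the largest block for λ = 1 has size 3.
Step 3 — with total size 3, 1 blocks, and largest block 3, the block sizes (in nonincreasing order) are [3].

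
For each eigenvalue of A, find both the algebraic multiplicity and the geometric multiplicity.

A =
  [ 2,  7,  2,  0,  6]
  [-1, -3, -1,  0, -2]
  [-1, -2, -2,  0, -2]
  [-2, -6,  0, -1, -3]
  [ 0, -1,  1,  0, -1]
λ = -1: alg = 5, geom = 2

Step 1 — factor the characteristic polynomial to read off the algebraic multiplicities:
  χ_A(x) = (x + 1)^5

Step 2 — compute geometric multiplicities via the rank-nullity identity g(λ) = n − rank(A − λI):
  rank(A − (-1)·I) = 3, so dim ker(A − (-1)·I) = n − 3 = 2

Summary:
  λ = -1: algebraic multiplicity = 5, geometric multiplicity = 2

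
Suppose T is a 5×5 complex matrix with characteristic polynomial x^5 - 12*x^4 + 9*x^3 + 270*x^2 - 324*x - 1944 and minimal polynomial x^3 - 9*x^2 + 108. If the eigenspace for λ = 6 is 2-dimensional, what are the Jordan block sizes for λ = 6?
Block sizes for λ = 6: [2, 1]

Step 1 — from the characteristic polynomial, algebraic multiplicity of λ = 6 is 3. From dim ker(T − (6)·I) = 2, there are exactly 2 Jordan blocks for λ = 6.
Step 2 — from the minimal polynomial, the factor (x − 6)^2 tells us the largest block for λ = 6 has size 2.
Step 3 — with total size 3, 2 blocks, and largest block 2, the block sizes (in nonincreasing order) are [2, 1].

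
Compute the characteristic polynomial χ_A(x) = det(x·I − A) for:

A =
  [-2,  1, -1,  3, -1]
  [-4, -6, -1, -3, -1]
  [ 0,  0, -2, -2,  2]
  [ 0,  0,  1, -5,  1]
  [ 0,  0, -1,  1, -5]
x^5 + 20*x^4 + 160*x^3 + 640*x^2 + 1280*x + 1024

Expanding det(x·I − A) (e.g. by cofactor expansion or by noting that A is similar to its Jordan form J, which has the same characteristic polynomial as A) gives
  χ_A(x) = x^5 + 20*x^4 + 160*x^3 + 640*x^2 + 1280*x + 1024
which factors as (x + 4)^5. The eigenvalues (with algebraic multiplicities) are λ = -4 with multiplicity 5.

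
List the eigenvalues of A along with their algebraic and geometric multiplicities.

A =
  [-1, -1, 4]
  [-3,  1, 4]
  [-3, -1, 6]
λ = 2: alg = 3, geom = 2

Step 1 — factor the characteristic polynomial to read off the algebraic multiplicities:
  χ_A(x) = (x - 2)^3

Step 2 — compute geometric multiplicities via the rank-nullity identity g(λ) = n − rank(A − λI):
  rank(A − (2)·I) = 1, so dim ker(A − (2)·I) = n − 1 = 2

Summary:
  λ = 2: algebraic multiplicity = 3, geometric multiplicity = 2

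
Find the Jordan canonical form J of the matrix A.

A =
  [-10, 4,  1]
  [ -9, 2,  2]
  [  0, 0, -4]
J_3(-4)

The characteristic polynomial is
  det(x·I − A) = x^3 + 12*x^2 + 48*x + 64 = (x + 4)^3

Eigenvalues and multiplicities (the geometric multiplicity of λ is n − rank(A − λI), which equals the number of Jordan blocks for λ):
  λ = -4: algebraic multiplicity = 3, geometric multiplicity = 1

Determining the block sizes for each eigenvalue:
  λ = -4: one block (gm = 1), so the single block has size am = 3 → block sizes [3]

Assembling the blocks gives a Jordan form
J =
  [-4,  1,  0]
  [ 0, -4,  1]
  [ 0,  0, -4]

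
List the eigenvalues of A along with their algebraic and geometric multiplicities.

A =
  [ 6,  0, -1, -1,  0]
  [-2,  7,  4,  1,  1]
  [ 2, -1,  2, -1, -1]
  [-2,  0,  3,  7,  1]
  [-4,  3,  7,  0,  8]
λ = 6: alg = 5, geom = 2

Step 1 — factor the characteristic polynomial to read off the algebraic multiplicities:
  χ_A(x) = (x - 6)^5

Step 2 — compute geometric multiplicities via the rank-nullity identity g(λ) = n − rank(A − λI):
  rank(A − (6)·I) = 3, so dim ker(A − (6)·I) = n − 3 = 2

Summary:
  λ = 6: algebraic multiplicity = 5, geometric multiplicity = 2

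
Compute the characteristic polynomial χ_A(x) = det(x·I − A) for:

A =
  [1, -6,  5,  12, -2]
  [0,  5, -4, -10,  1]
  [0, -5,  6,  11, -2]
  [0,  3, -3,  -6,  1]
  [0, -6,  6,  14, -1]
x^5 - 5*x^4 + 10*x^3 - 10*x^2 + 5*x - 1

Expanding det(x·I − A) (e.g. by cofactor expansion or by noting that A is similar to its Jordan form J, which has the same characteristic polynomial as A) gives
  χ_A(x) = x^5 - 5*x^4 + 10*x^3 - 10*x^2 + 5*x - 1
which factors as (x - 1)^5. The eigenvalues (with algebraic multiplicities) are λ = 1 with multiplicity 5.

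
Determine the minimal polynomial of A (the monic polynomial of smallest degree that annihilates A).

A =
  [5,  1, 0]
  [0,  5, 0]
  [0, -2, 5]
x^2 - 10*x + 25

The characteristic polynomial is χ_A(x) = (x - 5)^3, so the eigenvalues are known. The minimal polynomial is
  m_A(x) = Π_λ (x − λ)^{k_λ}
where k_λ is the size of the *largest* Jordan block for λ (equivalently, the smallest k with (A − λI)^k v = 0 for every generalised eigenvector v of λ).

  λ = 5: largest Jordan block has size 2, contributing (x − 5)^2

So m_A(x) = (x - 5)^2 = x^2 - 10*x + 25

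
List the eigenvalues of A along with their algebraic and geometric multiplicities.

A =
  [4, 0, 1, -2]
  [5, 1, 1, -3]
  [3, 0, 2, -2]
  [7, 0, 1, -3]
λ = 1: alg = 4, geom = 2

Step 1 — factor the characteristic polynomial to read off the algebraic multiplicities:
  χ_A(x) = (x - 1)^4

Step 2 — compute geometric multiplicities via the rank-nullity identity g(λ) = n − rank(A − λI):
  rank(A − (1)·I) = 2, so dim ker(A − (1)·I) = n − 2 = 2

Summary:
  λ = 1: algebraic multiplicity = 4, geometric multiplicity = 2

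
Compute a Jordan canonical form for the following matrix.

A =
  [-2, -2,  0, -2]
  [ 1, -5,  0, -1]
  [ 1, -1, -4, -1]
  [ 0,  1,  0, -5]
J_3(-4) ⊕ J_1(-4)

The characteristic polynomial is
  det(x·I − A) = x^4 + 16*x^3 + 96*x^2 + 256*x + 256 = (x + 4)^4

Eigenvalues and multiplicities (the geometric multiplicity of λ is n − rank(A − λI), which equals the number of Jordan blocks for λ):
  λ = -4: algebraic multiplicity = 4, geometric multiplicity = 2

Determining the block sizes for each eigenvalue:
  λ = -4: with am = 4 and gm = 2, the partition is not yet determined (e.g. several partitions of 4 into 2 parts exist). Let N = A − (-4)·I. Computing rank(N^1) = 2, rank(N^2) = 1, rank(N^3) = 0; the number of blocks of size ≥ j is rank(N^{j−1}) − rank(N^j), giving [2, 1, 1]. So we have 1 block(s) of size 3, 1 block(s) of size 1 → block sizes [3, 1]

Assembling the blocks gives a Jordan form
J =
  [-4,  1,  0,  0]
  [ 0, -4,  1,  0]
  [ 0,  0, -4,  0]
  [ 0,  0,  0, -4]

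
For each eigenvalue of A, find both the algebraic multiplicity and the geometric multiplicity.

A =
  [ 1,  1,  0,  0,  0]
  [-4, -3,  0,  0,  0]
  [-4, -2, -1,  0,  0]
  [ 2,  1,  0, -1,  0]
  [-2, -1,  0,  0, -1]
λ = -1: alg = 5, geom = 4

Step 1 — factor the characteristic polynomial to read off the algebraic multiplicities:
  χ_A(x) = (x + 1)^5

Step 2 — compute geometric multiplicities via the rank-nullity identity g(λ) = n − rank(A − λI):
  rank(A − (-1)·I) = 1, so dim ker(A − (-1)·I) = n − 1 = 4

Summary:
  λ = -1: algebraic multiplicity = 5, geometric multiplicity = 4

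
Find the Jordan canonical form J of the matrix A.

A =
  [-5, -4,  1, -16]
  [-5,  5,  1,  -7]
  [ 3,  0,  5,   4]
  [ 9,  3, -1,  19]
J_2(6) ⊕ J_2(6)

The characteristic polynomial is
  det(x·I − A) = x^4 - 24*x^3 + 216*x^2 - 864*x + 1296 = (x - 6)^4

Eigenvalues and multiplicities (the geometric multiplicity of λ is n − rank(A − λI), which equals the number of Jordan blocks for λ):
  λ = 6: algebraic multiplicity = 4, geometric multiplicity = 2

Determining the block sizes for each eigenvalue:
  λ = 6: with am = 4 and gm = 2, the partition is not yet determined (e.g. several partitions of 4 into 2 parts exist). Let N = A − (6)·I. Computing rank(N^1) = 2, rank(N^2) = 0; the number of blocks of size ≥ j is rank(N^{j−1}) − rank(N^j), giving [2, 2]. So we have 2 block(s) of size 2 → block sizes [2, 2]

Assembling the blocks gives a Jordan form
J =
  [6, 1, 0, 0]
  [0, 6, 0, 0]
  [0, 0, 6, 1]
  [0, 0, 0, 6]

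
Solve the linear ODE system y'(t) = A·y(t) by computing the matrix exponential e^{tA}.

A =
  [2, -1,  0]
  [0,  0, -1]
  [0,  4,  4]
e^{tA} =
  [exp(2*t), t^2*exp(2*t) - t*exp(2*t), t^2*exp(2*t)/2]
  [0, -2*t*exp(2*t) + exp(2*t), -t*exp(2*t)]
  [0, 4*t*exp(2*t), 2*t*exp(2*t) + exp(2*t)]

Strategy: write A = P · J · P⁻¹ where J is a Jordan canonical form, so e^{tA} = P · e^{tJ} · P⁻¹, and e^{tJ} can be computed block-by-block.

A has Jordan form
J =
  [2, 1, 0]
  [0, 2, 1]
  [0, 0, 2]
(up to reordering of blocks).

Per-block formulas:
  For a 3×3 Jordan block J_3(2): exp(t · J_3(2)) = e^(2t)·(I + t·N + (t^2/2)·N^2), where N is the 3×3 nilpotent shift.

After assembling e^{tJ} and conjugating by P, we get:

e^{tA} =
  [exp(2*t), t^2*exp(2*t) - t*exp(2*t), t^2*exp(2*t)/2]
  [0, -2*t*exp(2*t) + exp(2*t), -t*exp(2*t)]
  [0, 4*t*exp(2*t), 2*t*exp(2*t) + exp(2*t)]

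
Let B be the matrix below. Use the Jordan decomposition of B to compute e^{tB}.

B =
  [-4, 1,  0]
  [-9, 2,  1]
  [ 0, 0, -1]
e^{tB} =
  [-3*t*exp(-t) + exp(-t), t*exp(-t), t^2*exp(-t)/2]
  [-9*t*exp(-t), 3*t*exp(-t) + exp(-t), 3*t^2*exp(-t)/2 + t*exp(-t)]
  [0, 0, exp(-t)]

Strategy: write B = P · J · P⁻¹ where J is a Jordan canonical form, so e^{tB} = P · e^{tJ} · P⁻¹, and e^{tJ} can be computed block-by-block.

B has Jordan form
J =
  [-1,  1,  0]
  [ 0, -1,  1]
  [ 0,  0, -1]
(up to reordering of blocks).

Per-block formulas:
  For a 3×3 Jordan block J_3(-1): exp(t · J_3(-1)) = e^(-1t)·(I + t·N + (t^2/2)·N^2), where N is the 3×3 nilpotent shift.

After assembling e^{tJ} and conjugating by P, we get:

e^{tB} =
  [-3*t*exp(-t) + exp(-t), t*exp(-t), t^2*exp(-t)/2]
  [-9*t*exp(-t), 3*t*exp(-t) + exp(-t), 3*t^2*exp(-t)/2 + t*exp(-t)]
  [0, 0, exp(-t)]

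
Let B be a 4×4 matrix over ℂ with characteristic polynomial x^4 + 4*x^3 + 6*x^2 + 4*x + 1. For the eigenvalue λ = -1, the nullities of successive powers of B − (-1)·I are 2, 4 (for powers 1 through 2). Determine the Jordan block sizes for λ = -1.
Block sizes for λ = -1: [2, 2]

From the dimensions of kernels of powers, the number of Jordan blocks of size at least j is d_j − d_{j−1} where d_j = dim ker(N^j) (with d_0 = 0). Computing the differences gives [2, 2].
The number of blocks of size exactly k is (#blocks of size ≥ k) − (#blocks of size ≥ k + 1), so the partition is: 2 block(s) of size 2.
In nonincreasing order the block sizes are [2, 2].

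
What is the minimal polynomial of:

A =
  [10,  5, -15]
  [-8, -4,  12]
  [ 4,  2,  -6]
x^2

The characteristic polynomial is χ_A(x) = x^3, so the eigenvalues are known. The minimal polynomial is
  m_A(x) = Π_λ (x − λ)^{k_λ}
where k_λ is the size of the *largest* Jordan block for λ (equivalently, the smallest k with (A − λI)^k v = 0 for every generalised eigenvector v of λ).

  λ = 0: largest Jordan block has size 2, contributing (x − 0)^2

So m_A(x) = x^2 = x^2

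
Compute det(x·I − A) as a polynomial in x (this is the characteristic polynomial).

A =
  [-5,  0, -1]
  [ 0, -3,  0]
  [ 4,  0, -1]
x^3 + 9*x^2 + 27*x + 27

Expanding det(x·I − A) (e.g. by cofactor expansion or by noting that A is similar to its Jordan form J, which has the same characteristic polynomial as A) gives
  χ_A(x) = x^3 + 9*x^2 + 27*x + 27
which factors as (x + 3)^3. The eigenvalues (with algebraic multiplicities) are λ = -3 with multiplicity 3.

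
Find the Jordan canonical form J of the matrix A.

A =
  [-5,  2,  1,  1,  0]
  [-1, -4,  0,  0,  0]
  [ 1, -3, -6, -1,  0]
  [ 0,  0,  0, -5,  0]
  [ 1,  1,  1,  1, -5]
J_3(-5) ⊕ J_1(-5) ⊕ J_1(-5)

The characteristic polynomial is
  det(x·I − A) = x^5 + 25*x^4 + 250*x^3 + 1250*x^2 + 3125*x + 3125 = (x + 5)^5

Eigenvalues and multiplicities (the geometric multiplicity of λ is n − rank(A − λI), which equals the number of Jordan blocks for λ):
  λ = -5: algebraic multiplicity = 5, geometric multiplicity = 3

Determining the block sizes for each eigenvalue:
  λ = -5: with am = 5 and gm = 3, the partition is not yet determined (e.g. several partitions of 5 into 3 parts exist). Let N = A − (-5)·I. Computing rank(N^1) = 2, rank(N^2) = 1, rank(N^3) = 0; the number of blocks of size ≥ j is rank(N^{j−1}) − rank(N^j), giving [3, 1, 1]. So we have 1 block(s) of size 3, 2 block(s) of size 1 → block sizes [3, 1, 1]

Assembling the blocks gives a Jordan form
J =
  [-5,  1,  0,  0,  0]
  [ 0, -5,  1,  0,  0]
  [ 0,  0, -5,  0,  0]
  [ 0,  0,  0, -5,  0]
  [ 0,  0,  0,  0, -5]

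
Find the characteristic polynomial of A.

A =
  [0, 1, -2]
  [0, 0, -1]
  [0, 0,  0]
x^3

Expanding det(x·I − A) (e.g. by cofactor expansion or by noting that A is similar to its Jordan form J, which has the same characteristic polynomial as A) gives
  χ_A(x) = x^3
which factors as x^3. The eigenvalues (with algebraic multiplicities) are λ = 0 with multiplicity 3.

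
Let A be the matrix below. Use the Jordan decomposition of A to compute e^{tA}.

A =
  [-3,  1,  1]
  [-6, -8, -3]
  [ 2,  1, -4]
e^{tA} =
  [2*t*exp(-5*t) + exp(-5*t), t*exp(-5*t), t*exp(-5*t)]
  [-6*t*exp(-5*t), -3*t*exp(-5*t) + exp(-5*t), -3*t*exp(-5*t)]
  [2*t*exp(-5*t), t*exp(-5*t), t*exp(-5*t) + exp(-5*t)]

Strategy: write A = P · J · P⁻¹ where J is a Jordan canonical form, so e^{tA} = P · e^{tJ} · P⁻¹, and e^{tJ} can be computed block-by-block.

A has Jordan form
J =
  [-5,  1,  0]
  [ 0, -5,  0]
  [ 0,  0, -5]
(up to reordering of blocks).

Per-block formulas:
  For a 1×1 block at λ = -5: exp(t · [-5]) = [e^(-5t)].
  For a 2×2 Jordan block J_2(-5): exp(t · J_2(-5)) = e^(-5t)·(I + t·N), where N is the 2×2 nilpotent shift.

After assembling e^{tJ} and conjugating by P, we get:

e^{tA} =
  [2*t*exp(-5*t) + exp(-5*t), t*exp(-5*t), t*exp(-5*t)]
  [-6*t*exp(-5*t), -3*t*exp(-5*t) + exp(-5*t), -3*t*exp(-5*t)]
  [2*t*exp(-5*t), t*exp(-5*t), t*exp(-5*t) + exp(-5*t)]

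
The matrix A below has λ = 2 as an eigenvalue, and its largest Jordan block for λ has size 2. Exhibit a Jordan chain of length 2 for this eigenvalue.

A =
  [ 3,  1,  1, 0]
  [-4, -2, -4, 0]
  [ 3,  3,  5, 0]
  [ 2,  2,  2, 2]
A Jordan chain for λ = 2 of length 2:
v_1 = (1, -4, 3, 2)ᵀ
v_2 = (1, 0, 0, 0)ᵀ

Let N = A − (2)·I. We want v_2 with N^2 v_2 = 0 but N^1 v_2 ≠ 0; then v_{j-1} := N · v_j for j = 2, …, 2.

Pick v_2 = (1, 0, 0, 0)ᵀ.
Then v_1 = N · v_2 = (1, -4, 3, 2)ᵀ.

Sanity check: (A − (2)·I) v_1 = (0, 0, 0, 0)ᵀ = 0. ✓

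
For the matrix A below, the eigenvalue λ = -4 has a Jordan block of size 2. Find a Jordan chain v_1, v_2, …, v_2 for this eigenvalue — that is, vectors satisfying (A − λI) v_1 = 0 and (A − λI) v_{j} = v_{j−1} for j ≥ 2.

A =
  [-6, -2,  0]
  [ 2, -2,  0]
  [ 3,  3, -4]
A Jordan chain for λ = -4 of length 2:
v_1 = (-2, 2, 3)ᵀ
v_2 = (1, 0, 0)ᵀ

Let N = A − (-4)·I. We want v_2 with N^2 v_2 = 0 but N^1 v_2 ≠ 0; then v_{j-1} := N · v_j for j = 2, …, 2.

Pick v_2 = (1, 0, 0)ᵀ.
Then v_1 = N · v_2 = (-2, 2, 3)ᵀ.

Sanity check: (A − (-4)·I) v_1 = (0, 0, 0)ᵀ = 0. ✓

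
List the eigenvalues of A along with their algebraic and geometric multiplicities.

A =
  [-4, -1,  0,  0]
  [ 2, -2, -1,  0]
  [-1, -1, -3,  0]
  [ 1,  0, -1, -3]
λ = -3: alg = 4, geom = 2

Step 1 — factor the characteristic polynomial to read off the algebraic multiplicities:
  χ_A(x) = (x + 3)^4

Step 2 — compute geometric multiplicities via the rank-nullity identity g(λ) = n − rank(A − λI):
  rank(A − (-3)·I) = 2, so dim ker(A − (-3)·I) = n − 2 = 2

Summary:
  λ = -3: algebraic multiplicity = 4, geometric multiplicity = 2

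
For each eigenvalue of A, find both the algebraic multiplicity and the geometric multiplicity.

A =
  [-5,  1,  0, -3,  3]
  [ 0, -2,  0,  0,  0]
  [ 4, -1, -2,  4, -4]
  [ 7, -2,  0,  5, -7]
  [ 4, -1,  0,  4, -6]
λ = -2: alg = 5, geom = 3

Step 1 — factor the characteristic polynomial to read off the algebraic multiplicities:
  χ_A(x) = (x + 2)^5

Step 2 — compute geometric multiplicities via the rank-nullity identity g(λ) = n − rank(A − λI):
  rank(A − (-2)·I) = 2, so dim ker(A − (-2)·I) = n − 2 = 3

Summary:
  λ = -2: algebraic multiplicity = 5, geometric multiplicity = 3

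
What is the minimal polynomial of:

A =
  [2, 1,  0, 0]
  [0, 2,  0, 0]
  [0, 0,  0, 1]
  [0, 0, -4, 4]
x^2 - 4*x + 4

The characteristic polynomial is χ_A(x) = (x - 2)^4, so the eigenvalues are known. The minimal polynomial is
  m_A(x) = Π_λ (x − λ)^{k_λ}
where k_λ is the size of the *largest* Jordan block for λ (equivalently, the smallest k with (A − λI)^k v = 0 for every generalised eigenvector v of λ).

  λ = 2: largest Jordan block has size 2, contributing (x − 2)^2

So m_A(x) = (x - 2)^2 = x^2 - 4*x + 4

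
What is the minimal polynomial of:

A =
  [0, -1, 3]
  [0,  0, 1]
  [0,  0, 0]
x^3

The characteristic polynomial is χ_A(x) = x^3, so the eigenvalues are known. The minimal polynomial is
  m_A(x) = Π_λ (x − λ)^{k_λ}
where k_λ is the size of the *largest* Jordan block for λ (equivalently, the smallest k with (A − λI)^k v = 0 for every generalised eigenvector v of λ).

  λ = 0: largest Jordan block has size 3, contributing (x − 0)^3

So m_A(x) = x^3 = x^3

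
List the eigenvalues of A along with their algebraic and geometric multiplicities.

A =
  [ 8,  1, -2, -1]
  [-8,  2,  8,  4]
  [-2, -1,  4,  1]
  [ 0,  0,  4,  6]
λ = 4: alg = 2, geom = 1; λ = 6: alg = 2, geom = 2

Step 1 — factor the characteristic polynomial to read off the algebraic multiplicities:
  χ_A(x) = (x - 6)^2*(x - 4)^2

Step 2 — compute geometric multiplicities via the rank-nullity identity g(λ) = n − rank(A − λI):
  rank(A − (4)·I) = 3, so dim ker(A − (4)·I) = n − 3 = 1
  rank(A − (6)·I) = 2, so dim ker(A − (6)·I) = n − 2 = 2

Summary:
  λ = 4: algebraic multiplicity = 2, geometric multiplicity = 1
  λ = 6: algebraic multiplicity = 2, geometric multiplicity = 2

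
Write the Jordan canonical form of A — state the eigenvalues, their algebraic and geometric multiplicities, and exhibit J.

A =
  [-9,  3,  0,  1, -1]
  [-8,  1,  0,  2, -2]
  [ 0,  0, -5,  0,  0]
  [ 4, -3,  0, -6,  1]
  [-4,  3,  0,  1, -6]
J_2(-5) ⊕ J_1(-5) ⊕ J_1(-5) ⊕ J_1(-5)

The characteristic polynomial is
  det(x·I − A) = x^5 + 25*x^4 + 250*x^3 + 1250*x^2 + 3125*x + 3125 = (x + 5)^5

Eigenvalues and multiplicities (the geometric multiplicity of λ is n − rank(A − λI), which equals the number of Jordan blocks for λ):
  λ = -5: algebraic multiplicity = 5, geometric multiplicity = 4

Determining the block sizes for each eigenvalue:
  λ = -5: 4 blocks summing to 5 forces exactly one block of size 2 and the rest size 1 → block sizes [2, 1, 1, 1]

Assembling the blocks gives a Jordan form
J =
  [-5,  1,  0,  0,  0]
  [ 0, -5,  0,  0,  0]
  [ 0,  0, -5,  0,  0]
  [ 0,  0,  0, -5,  0]
  [ 0,  0,  0,  0, -5]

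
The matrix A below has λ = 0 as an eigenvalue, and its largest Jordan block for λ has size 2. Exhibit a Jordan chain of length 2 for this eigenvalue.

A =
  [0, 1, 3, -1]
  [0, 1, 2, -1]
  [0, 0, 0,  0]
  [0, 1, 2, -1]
A Jordan chain for λ = 0 of length 2:
v_1 = (1, 1, 0, 1)ᵀ
v_2 = (0, 1, 0, 0)ᵀ

Let N = A − (0)·I. We want v_2 with N^2 v_2 = 0 but N^1 v_2 ≠ 0; then v_{j-1} := N · v_j for j = 2, …, 2.

Pick v_2 = (0, 1, 0, 0)ᵀ.
Then v_1 = N · v_2 = (1, 1, 0, 1)ᵀ.

Sanity check: (A − (0)·I) v_1 = (0, 0, 0, 0)ᵀ = 0. ✓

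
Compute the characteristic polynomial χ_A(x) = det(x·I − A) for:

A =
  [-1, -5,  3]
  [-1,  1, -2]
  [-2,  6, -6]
x^3 + 6*x^2 + 12*x + 8

Expanding det(x·I − A) (e.g. by cofactor expansion or by noting that A is similar to its Jordan form J, which has the same characteristic polynomial as A) gives
  χ_A(x) = x^3 + 6*x^2 + 12*x + 8
which factors as (x + 2)^3. The eigenvalues (with algebraic multiplicities) are λ = -2 with multiplicity 3.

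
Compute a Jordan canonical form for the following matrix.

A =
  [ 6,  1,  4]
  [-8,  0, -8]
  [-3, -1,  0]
J_3(2)

The characteristic polynomial is
  det(x·I − A) = x^3 - 6*x^2 + 12*x - 8 = (x - 2)^3

Eigenvalues and multiplicities (the geometric multiplicity of λ is n − rank(A − λI), which equals the number of Jordan blocks for λ):
  λ = 2: algebraic multiplicity = 3, geometric multiplicity = 1

Determining the block sizes for each eigenvalue:
  λ = 2: one block (gm = 1), so the single block has size am = 3 → block sizes [3]

Assembling the blocks gives a Jordan form
J =
  [2, 1, 0]
  [0, 2, 1]
  [0, 0, 2]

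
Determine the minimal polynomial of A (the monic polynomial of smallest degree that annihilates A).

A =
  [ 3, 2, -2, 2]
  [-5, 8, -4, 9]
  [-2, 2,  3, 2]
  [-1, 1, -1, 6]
x^3 - 15*x^2 + 75*x - 125

The characteristic polynomial is χ_A(x) = (x - 5)^4, so the eigenvalues are known. The minimal polynomial is
  m_A(x) = Π_λ (x − λ)^{k_λ}
where k_λ is the size of the *largest* Jordan block for λ (equivalently, the smallest k with (A − λI)^k v = 0 for every generalised eigenvector v of λ).

  λ = 5: largest Jordan block has size 3, contributing (x − 5)^3

So m_A(x) = (x - 5)^3 = x^3 - 15*x^2 + 75*x - 125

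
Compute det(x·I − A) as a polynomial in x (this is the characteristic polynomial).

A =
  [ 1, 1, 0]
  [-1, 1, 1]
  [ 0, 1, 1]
x^3 - 3*x^2 + 3*x - 1

Expanding det(x·I − A) (e.g. by cofactor expansion or by noting that A is similar to its Jordan form J, which has the same characteristic polynomial as A) gives
  χ_A(x) = x^3 - 3*x^2 + 3*x - 1
which factors as (x - 1)^3. The eigenvalues (with algebraic multiplicities) are λ = 1 with multiplicity 3.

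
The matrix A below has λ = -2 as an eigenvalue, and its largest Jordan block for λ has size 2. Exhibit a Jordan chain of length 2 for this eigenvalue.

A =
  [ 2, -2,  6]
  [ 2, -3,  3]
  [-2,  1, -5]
A Jordan chain for λ = -2 of length 2:
v_1 = (4, 2, -2)ᵀ
v_2 = (1, 0, 0)ᵀ

Let N = A − (-2)·I. We want v_2 with N^2 v_2 = 0 but N^1 v_2 ≠ 0; then v_{j-1} := N · v_j for j = 2, …, 2.

Pick v_2 = (1, 0, 0)ᵀ.
Then v_1 = N · v_2 = (4, 2, -2)ᵀ.

Sanity check: (A − (-2)·I) v_1 = (0, 0, 0)ᵀ = 0. ✓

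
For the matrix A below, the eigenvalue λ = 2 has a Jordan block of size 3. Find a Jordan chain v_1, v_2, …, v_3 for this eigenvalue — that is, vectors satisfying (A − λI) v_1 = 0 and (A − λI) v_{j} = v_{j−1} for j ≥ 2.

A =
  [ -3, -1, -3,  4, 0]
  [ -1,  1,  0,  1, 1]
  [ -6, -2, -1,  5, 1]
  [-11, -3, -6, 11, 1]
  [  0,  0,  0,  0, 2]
A Jordan chain for λ = 2 of length 3:
v_1 = (0, -5, -5, -5, 0)ᵀ
v_2 = (-5, -1, -6, -11, 0)ᵀ
v_3 = (1, 0, 0, 0, 0)ᵀ

Let N = A − (2)·I. We want v_3 with N^3 v_3 = 0 but N^2 v_3 ≠ 0; then v_{j-1} := N · v_j for j = 3, …, 2.

Pick v_3 = (1, 0, 0, 0, 0)ᵀ.
Then v_2 = N · v_3 = (-5, -1, -6, -11, 0)ᵀ.
Then v_1 = N · v_2 = (0, -5, -5, -5, 0)ᵀ.

Sanity check: (A − (2)·I) v_1 = (0, 0, 0, 0, 0)ᵀ = 0. ✓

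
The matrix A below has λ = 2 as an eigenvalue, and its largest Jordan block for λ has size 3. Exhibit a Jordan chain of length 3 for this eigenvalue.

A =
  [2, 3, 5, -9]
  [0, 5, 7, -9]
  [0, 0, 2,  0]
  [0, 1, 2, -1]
A Jordan chain for λ = 2 of length 3:
v_1 = (3, 3, 0, 1)ᵀ
v_2 = (5, 7, 0, 2)ᵀ
v_3 = (0, 0, 1, 0)ᵀ

Let N = A − (2)·I. We want v_3 with N^3 v_3 = 0 but N^2 v_3 ≠ 0; then v_{j-1} := N · v_j for j = 3, …, 2.

Pick v_3 = (0, 0, 1, 0)ᵀ.
Then v_2 = N · v_3 = (5, 7, 0, 2)ᵀ.
Then v_1 = N · v_2 = (3, 3, 0, 1)ᵀ.

Sanity check: (A − (2)·I) v_1 = (0, 0, 0, 0)ᵀ = 0. ✓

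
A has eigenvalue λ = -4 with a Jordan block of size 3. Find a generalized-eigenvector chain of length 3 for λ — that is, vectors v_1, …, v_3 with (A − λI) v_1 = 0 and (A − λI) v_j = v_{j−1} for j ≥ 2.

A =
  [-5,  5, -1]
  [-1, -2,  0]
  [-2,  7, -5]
A Jordan chain for λ = -4 of length 3:
v_1 = (-2, -1, -3)ᵀ
v_2 = (-1, -1, -2)ᵀ
v_3 = (1, 0, 0)ᵀ

Let N = A − (-4)·I. We want v_3 with N^3 v_3 = 0 but N^2 v_3 ≠ 0; then v_{j-1} := N · v_j for j = 3, …, 2.

Pick v_3 = (1, 0, 0)ᵀ.
Then v_2 = N · v_3 = (-1, -1, -2)ᵀ.
Then v_1 = N · v_2 = (-2, -1, -3)ᵀ.

Sanity check: (A − (-4)·I) v_1 = (0, 0, 0)ᵀ = 0. ✓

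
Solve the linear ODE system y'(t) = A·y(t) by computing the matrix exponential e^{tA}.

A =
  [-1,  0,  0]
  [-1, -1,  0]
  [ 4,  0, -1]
e^{tA} =
  [exp(-t), 0, 0]
  [-t*exp(-t), exp(-t), 0]
  [4*t*exp(-t), 0, exp(-t)]

Strategy: write A = P · J · P⁻¹ where J is a Jordan canonical form, so e^{tA} = P · e^{tJ} · P⁻¹, and e^{tJ} can be computed block-by-block.

A has Jordan form
J =
  [-1,  1,  0]
  [ 0, -1,  0]
  [ 0,  0, -1]
(up to reordering of blocks).

Per-block formulas:
  For a 1×1 block at λ = -1: exp(t · [-1]) = [e^(-1t)].
  For a 2×2 Jordan block J_2(-1): exp(t · J_2(-1)) = e^(-1t)·(I + t·N), where N is the 2×2 nilpotent shift.

After assembling e^{tJ} and conjugating by P, we get:

e^{tA} =
  [exp(-t), 0, 0]
  [-t*exp(-t), exp(-t), 0]
  [4*t*exp(-t), 0, exp(-t)]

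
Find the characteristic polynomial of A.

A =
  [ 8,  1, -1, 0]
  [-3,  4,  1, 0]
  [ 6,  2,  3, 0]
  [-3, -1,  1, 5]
x^4 - 20*x^3 + 150*x^2 - 500*x + 625

Expanding det(x·I − A) (e.g. by cofactor expansion or by noting that A is similar to its Jordan form J, which has the same characteristic polynomial as A) gives
  χ_A(x) = x^4 - 20*x^3 + 150*x^2 - 500*x + 625
which factors as (x - 5)^4. The eigenvalues (with algebraic multiplicities) are λ = 5 with multiplicity 4.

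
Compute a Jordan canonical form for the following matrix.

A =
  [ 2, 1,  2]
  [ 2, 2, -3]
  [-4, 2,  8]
J_3(4)

The characteristic polynomial is
  det(x·I − A) = x^3 - 12*x^2 + 48*x - 64 = (x - 4)^3

Eigenvalues and multiplicities (the geometric multiplicity of λ is n − rank(A − λI), which equals the number of Jordan blocks for λ):
  λ = 4: algebraic multiplicity = 3, geometric multiplicity = 1

Determining the block sizes for each eigenvalue:
  λ = 4: one block (gm = 1), so the single block has size am = 3 → block sizes [3]

Assembling the blocks gives a Jordan form
J =
  [4, 1, 0]
  [0, 4, 1]
  [0, 0, 4]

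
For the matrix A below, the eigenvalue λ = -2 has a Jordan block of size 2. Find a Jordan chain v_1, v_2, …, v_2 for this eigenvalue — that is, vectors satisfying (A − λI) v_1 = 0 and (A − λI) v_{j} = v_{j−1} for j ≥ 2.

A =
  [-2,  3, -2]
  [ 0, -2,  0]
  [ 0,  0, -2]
A Jordan chain for λ = -2 of length 2:
v_1 = (3, 0, 0)ᵀ
v_2 = (0, 1, 0)ᵀ

Let N = A − (-2)·I. We want v_2 with N^2 v_2 = 0 but N^1 v_2 ≠ 0; then v_{j-1} := N · v_j for j = 2, …, 2.

Pick v_2 = (0, 1, 0)ᵀ.
Then v_1 = N · v_2 = (3, 0, 0)ᵀ.

Sanity check: (A − (-2)·I) v_1 = (0, 0, 0)ᵀ = 0. ✓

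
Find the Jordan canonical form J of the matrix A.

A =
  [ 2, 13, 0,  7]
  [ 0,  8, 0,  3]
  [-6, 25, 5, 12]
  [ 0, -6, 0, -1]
J_2(2) ⊕ J_2(5)

The characteristic polynomial is
  det(x·I − A) = x^4 - 14*x^3 + 69*x^2 - 140*x + 100 = (x - 5)^2*(x - 2)^2

Eigenvalues and multiplicities (the geometric multiplicity of λ is n − rank(A − λI), which equals the number of Jordan blocks for λ):
  λ = 2: algebraic multiplicity = 2, geometric multiplicity = 1
  λ = 5: algebraic multiplicity = 2, geometric multiplicity = 1

Determining the block sizes for each eigenvalue:
  λ = 2: one block (gm = 1), so the single block has size am = 2 → block sizes [2]
  λ = 5: one block (gm = 1), so the single block has size am = 2 → block sizes [2]

Assembling the blocks gives a Jordan form
J =
  [2, 1, 0, 0]
  [0, 2, 0, 0]
  [0, 0, 5, 1]
  [0, 0, 0, 5]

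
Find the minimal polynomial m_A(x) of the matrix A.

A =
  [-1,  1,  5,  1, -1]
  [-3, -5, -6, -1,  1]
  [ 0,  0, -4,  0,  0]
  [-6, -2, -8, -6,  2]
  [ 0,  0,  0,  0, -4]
x^3 + 12*x^2 + 48*x + 64

The characteristic polynomial is χ_A(x) = (x + 4)^5, so the eigenvalues are known. The minimal polynomial is
  m_A(x) = Π_λ (x − λ)^{k_λ}
where k_λ is the size of the *largest* Jordan block for λ (equivalently, the smallest k with (A − λI)^k v = 0 for every generalised eigenvector v of λ).

  λ = -4: largest Jordan block has size 3, contributing (x + 4)^3

So m_A(x) = (x + 4)^3 = x^3 + 12*x^2 + 48*x + 64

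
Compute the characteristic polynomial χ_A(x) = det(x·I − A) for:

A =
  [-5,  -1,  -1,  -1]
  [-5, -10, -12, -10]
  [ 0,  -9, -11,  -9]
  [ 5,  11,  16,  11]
x^4 + 15*x^3 + 75*x^2 + 125*x

Expanding det(x·I − A) (e.g. by cofactor expansion or by noting that A is similar to its Jordan form J, which has the same characteristic polynomial as A) gives
  χ_A(x) = x^4 + 15*x^3 + 75*x^2 + 125*x
which factors as x*(x + 5)^3. The eigenvalues (with algebraic multiplicities) are λ = -5 with multiplicity 3, λ = 0 with multiplicity 1.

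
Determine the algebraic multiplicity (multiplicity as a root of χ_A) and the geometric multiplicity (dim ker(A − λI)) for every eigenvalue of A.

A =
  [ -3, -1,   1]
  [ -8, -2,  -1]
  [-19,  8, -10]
λ = -5: alg = 3, geom = 1

Step 1 — factor the characteristic polynomial to read off the algebraic multiplicities:
  χ_A(x) = (x + 5)^3

Step 2 — compute geometric multiplicities via the rank-nullity identity g(λ) = n − rank(A − λI):
  rank(A − (-5)·I) = 2, so dim ker(A − (-5)·I) = n − 2 = 1

Summary:
  λ = -5: algebraic multiplicity = 3, geometric multiplicity = 1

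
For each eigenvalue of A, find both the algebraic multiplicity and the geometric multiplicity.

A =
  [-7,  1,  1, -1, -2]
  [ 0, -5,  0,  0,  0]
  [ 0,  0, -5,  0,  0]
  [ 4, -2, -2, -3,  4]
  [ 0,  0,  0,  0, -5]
λ = -5: alg = 5, geom = 4

Step 1 — factor the characteristic polynomial to read off the algebraic multiplicities:
  χ_A(x) = (x + 5)^5

Step 2 — compute geometric multiplicities via the rank-nullity identity g(λ) = n − rank(A − λI):
  rank(A − (-5)·I) = 1, so dim ker(A − (-5)·I) = n − 1 = 4

Summary:
  λ = -5: algebraic multiplicity = 5, geometric multiplicity = 4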